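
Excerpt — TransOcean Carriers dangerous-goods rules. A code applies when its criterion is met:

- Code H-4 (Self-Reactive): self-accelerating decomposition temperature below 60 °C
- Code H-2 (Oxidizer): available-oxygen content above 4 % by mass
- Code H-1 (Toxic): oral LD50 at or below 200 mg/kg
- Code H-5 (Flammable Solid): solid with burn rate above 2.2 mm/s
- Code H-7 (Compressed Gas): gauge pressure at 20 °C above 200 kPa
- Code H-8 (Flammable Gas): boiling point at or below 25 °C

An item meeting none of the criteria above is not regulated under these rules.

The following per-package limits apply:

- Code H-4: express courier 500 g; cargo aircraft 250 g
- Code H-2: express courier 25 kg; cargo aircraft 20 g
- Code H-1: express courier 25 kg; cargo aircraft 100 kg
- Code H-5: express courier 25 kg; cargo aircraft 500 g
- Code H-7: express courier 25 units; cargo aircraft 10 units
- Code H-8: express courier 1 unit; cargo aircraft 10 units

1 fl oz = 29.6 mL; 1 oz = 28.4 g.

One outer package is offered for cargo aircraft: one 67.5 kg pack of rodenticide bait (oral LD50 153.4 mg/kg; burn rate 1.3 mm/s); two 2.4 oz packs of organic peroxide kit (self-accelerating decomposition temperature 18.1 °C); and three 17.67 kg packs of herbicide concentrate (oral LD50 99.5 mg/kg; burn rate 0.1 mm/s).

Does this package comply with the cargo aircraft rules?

Rodenticide bait: oral LD50 153.4 mg/kg ≤ 200 mg/kg → Code H-1 (Toxic).
Self-accelerating decomposition temperature 18.1 °C meets the Code H-4 criterion (Self-Reactive), so the organic peroxide kit is Code H-4.
Oral LD50 99.5 mg/kg meets the Code H-1 criterion (Toxic), so the herbicide concentrate is Code H-1.
Code H-1 net quantity: 67.5 kg + (three 17.67 kg packs = 53.01 kg) = 120.51 kg.
That exceeds the Code H-1 cargo aircraft limit of 100 kg.
Code H-4 quantity: two 2.4 oz packs = 136.32 g.
That is within the Code H-4 cargo aircraft limit of 250 g.

No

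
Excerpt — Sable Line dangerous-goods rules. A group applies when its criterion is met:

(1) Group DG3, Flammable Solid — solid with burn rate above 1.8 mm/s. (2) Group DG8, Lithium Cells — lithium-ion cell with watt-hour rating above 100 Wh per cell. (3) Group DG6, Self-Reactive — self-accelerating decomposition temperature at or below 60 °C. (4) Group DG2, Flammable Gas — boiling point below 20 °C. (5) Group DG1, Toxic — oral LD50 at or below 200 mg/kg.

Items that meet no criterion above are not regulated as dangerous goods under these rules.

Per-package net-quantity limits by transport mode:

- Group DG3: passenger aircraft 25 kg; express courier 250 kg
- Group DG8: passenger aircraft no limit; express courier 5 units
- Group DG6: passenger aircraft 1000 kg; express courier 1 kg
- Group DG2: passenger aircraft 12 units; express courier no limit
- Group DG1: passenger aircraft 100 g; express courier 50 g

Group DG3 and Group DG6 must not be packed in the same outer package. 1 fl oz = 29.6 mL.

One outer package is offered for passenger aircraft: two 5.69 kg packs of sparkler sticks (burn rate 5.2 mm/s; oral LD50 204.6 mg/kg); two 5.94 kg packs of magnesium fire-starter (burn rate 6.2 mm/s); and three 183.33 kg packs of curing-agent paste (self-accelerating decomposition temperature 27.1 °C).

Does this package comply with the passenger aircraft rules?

Sparkler sticks: burn rate 5.2 mm/s > 1.8 mm/s → Group DG3 (Flammable Solid).
With burn rate 6.2 mm/s (> 1.8 mm/s), the magnesium fire-starter falls in Group DG3.
Curing-agent paste: self-accelerating decomposition temperature 27.1 °C ≤ 60 °C → Group DG6 (Self-Reactive).
Group DG3 net quantity: (two 5.69 kg packs = 11.38 kg) + (two 5.94 kg packs = 11.88 kg) = 23.26 kg.
23.26 kg is within the passenger aircraft limit of 25 kg for Group DG3.
Group DG6 quantity: three 183.33 kg packs = 549.99 kg.
549.99 kg ≤ 1000 kg (passenger aircraft limit, Group DG6) — within limit.
Group DG3 and Group DG6 may not share an outer package.

No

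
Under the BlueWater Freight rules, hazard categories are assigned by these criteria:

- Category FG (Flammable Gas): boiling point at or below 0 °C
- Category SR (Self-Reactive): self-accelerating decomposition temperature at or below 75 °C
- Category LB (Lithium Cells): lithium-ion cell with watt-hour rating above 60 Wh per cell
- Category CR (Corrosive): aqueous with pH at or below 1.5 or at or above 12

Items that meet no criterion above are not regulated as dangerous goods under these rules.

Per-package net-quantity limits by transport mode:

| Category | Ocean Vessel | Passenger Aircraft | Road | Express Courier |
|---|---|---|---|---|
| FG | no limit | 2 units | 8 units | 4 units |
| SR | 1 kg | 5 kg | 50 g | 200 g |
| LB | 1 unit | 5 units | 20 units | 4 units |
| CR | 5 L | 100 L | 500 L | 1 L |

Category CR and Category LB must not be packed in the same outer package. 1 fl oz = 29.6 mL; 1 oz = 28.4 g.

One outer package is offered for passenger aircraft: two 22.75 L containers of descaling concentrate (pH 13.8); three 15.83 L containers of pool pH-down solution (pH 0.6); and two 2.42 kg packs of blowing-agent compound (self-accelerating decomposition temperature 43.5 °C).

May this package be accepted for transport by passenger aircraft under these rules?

The descaling concentrate has pH 13.8, which is ≥ 12, so it is Category CR (Corrosive).
Pool pH-down solution: pH 0.6 ≤ 1.5 → Category CR (Corrosive).
The blowing-agent compound has self-accelerating decomposition temperature 43.5 °C, which is ≤ 75 °C, so it is Category SR (Self-Reactive).
Total Category CR: (two 22.75 L containers = 45.5 L) + (three 15.83 L containers = 47.49 L) = 92.99 L.
That is within the Category CR passenger aircraft limit of 100 L.
Category SR quantity: two 2.42 kg packs = 4.84 kg.
4.84 kg is within the passenger aircraft limit of 5 kg for Category SR.
The segregation rule (Category CR with Category LB) does not apply to Category CR with Category SR.
Every hazard category is within its passenger aircraft limit and no segregation rule is violated.

Yes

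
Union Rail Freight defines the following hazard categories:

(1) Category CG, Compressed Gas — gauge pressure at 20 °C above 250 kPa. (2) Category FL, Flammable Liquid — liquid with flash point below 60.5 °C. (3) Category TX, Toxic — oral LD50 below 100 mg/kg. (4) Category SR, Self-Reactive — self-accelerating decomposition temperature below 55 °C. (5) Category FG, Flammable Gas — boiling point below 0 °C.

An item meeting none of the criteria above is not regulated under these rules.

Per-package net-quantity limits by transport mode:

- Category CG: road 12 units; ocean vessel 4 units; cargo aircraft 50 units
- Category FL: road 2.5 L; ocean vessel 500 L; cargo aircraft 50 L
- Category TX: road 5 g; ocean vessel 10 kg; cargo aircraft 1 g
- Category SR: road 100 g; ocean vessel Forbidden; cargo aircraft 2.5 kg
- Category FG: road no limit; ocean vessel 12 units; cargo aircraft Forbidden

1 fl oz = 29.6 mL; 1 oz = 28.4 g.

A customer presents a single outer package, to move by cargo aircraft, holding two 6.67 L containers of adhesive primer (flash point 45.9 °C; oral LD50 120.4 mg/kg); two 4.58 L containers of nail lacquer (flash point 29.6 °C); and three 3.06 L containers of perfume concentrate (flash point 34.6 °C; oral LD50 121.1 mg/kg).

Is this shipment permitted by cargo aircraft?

Yes

The adhesive primer has flash point 45.9 °C, which is < 60.5 °C, so it is Category FL (Flammable Liquid).
With flash point 29.6 °C (< 60.5 °C), the nail lacquer falls in Category FL.
With flash point 34.6 °C (< 60.5 °C), the perfume concentrate falls in Category FL.
Total Category FL: (two 6.67 L containers = 13.34 L) + (two 4.58 L containers = 9.16 L) + (three 3.06 L containers = 9.18 L) = 31.68 L.
31.68 L is within the cargo aircraft limit of 50 L for Category FL.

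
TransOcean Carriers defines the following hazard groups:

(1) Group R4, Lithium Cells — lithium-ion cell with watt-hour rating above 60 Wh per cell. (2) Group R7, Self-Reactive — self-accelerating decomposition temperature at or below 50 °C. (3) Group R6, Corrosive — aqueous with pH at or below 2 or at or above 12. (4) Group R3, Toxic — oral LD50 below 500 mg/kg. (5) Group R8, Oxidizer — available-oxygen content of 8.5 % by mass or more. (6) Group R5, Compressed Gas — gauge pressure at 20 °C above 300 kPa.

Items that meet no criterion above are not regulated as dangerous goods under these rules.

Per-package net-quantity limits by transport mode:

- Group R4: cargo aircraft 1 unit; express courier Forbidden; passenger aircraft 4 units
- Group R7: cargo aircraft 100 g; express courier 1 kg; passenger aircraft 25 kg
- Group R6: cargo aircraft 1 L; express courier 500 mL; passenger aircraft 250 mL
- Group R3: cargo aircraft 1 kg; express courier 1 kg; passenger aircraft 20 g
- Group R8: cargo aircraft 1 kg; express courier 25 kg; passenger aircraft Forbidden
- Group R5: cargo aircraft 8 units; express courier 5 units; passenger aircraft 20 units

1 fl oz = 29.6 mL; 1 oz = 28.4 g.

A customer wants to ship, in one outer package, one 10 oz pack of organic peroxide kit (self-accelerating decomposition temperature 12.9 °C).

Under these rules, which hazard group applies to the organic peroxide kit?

Group R7

Self-accelerating decomposition temperature 12.9 °C meets the Group R7 criterion (Self-Reactive), so the organic peroxide kit is Group R7.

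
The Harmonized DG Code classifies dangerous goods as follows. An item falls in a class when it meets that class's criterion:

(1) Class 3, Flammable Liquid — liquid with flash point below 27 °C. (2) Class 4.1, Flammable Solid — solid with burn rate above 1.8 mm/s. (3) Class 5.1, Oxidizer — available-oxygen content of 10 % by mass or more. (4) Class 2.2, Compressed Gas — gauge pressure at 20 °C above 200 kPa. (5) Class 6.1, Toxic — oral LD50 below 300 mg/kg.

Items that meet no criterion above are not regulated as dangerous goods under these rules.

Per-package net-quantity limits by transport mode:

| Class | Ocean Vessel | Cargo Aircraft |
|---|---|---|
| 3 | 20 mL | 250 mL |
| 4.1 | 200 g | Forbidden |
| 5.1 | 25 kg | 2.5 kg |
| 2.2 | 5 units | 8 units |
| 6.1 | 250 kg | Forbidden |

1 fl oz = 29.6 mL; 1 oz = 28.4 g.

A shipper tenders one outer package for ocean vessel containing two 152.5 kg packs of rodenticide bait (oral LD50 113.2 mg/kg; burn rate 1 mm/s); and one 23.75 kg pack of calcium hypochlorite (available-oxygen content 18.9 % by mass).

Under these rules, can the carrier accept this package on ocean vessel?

No

The rodenticide bait has oral LD50 113.2 mg/kg, which is < 300 mg/kg, so it is Class 6.1 (Toxic).
Calcium hypochlorite: available-oxygen content 18.9 % by mass ≥ 10 % by mass → Class 5.1 (Oxidizer).
Class 5.1 quantity: 23.75 kg.
23.75 kg is within the ocean vessel limit of 25 kg for Class 5.1.
Class 6.1 quantity: two 152.5 kg packs = 305 kg.
305 kg > 250 kg (ocean vessel limit, Class 6.1) — over the limit.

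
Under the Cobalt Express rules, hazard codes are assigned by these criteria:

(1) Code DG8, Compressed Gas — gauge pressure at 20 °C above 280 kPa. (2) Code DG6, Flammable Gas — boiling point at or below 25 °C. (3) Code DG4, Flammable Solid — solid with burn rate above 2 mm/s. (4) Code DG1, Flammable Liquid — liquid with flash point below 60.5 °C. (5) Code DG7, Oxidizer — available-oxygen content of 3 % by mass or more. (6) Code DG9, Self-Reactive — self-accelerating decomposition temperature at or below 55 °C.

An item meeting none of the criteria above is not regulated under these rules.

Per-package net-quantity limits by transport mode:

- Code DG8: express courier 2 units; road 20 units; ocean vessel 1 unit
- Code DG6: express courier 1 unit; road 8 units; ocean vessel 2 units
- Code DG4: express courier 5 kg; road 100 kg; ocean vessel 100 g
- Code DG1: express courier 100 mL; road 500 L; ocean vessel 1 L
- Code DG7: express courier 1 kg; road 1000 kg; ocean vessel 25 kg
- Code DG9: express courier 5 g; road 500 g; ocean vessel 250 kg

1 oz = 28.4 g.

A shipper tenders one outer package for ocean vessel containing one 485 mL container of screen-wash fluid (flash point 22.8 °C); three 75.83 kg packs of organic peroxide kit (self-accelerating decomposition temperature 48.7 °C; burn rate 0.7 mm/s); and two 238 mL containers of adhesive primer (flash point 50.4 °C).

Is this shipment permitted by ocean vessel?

Screen-wash fluid: flash point 22.8 °C < 60.5 °C → Code DG1 (Flammable Liquid).
The organic peroxide kit has self-accelerating decomposition temperature 48.7 °C, which is ≤ 55 °C, so it is Code DG9 (Self-Reactive).
The adhesive primer has flash point 50.4 °C, which is < 60.5 °C, so it is Code DG1 (Flammable Liquid).
Code DG1 net quantity: 485 mL + (two 238 mL containers = 476 mL) = 961 mL.
961 mL is within the ocean vessel limit of 1 L for Code DG1.
Code DG9 quantity: three 75.83 kg packs = 227.49 kg.
227.49 kg ≤ 250 kg (ocean vessel limit, Code DG9) — within limit.
Every hazard code is within its ocean vessel limit and no segregation rule is violated.

Yes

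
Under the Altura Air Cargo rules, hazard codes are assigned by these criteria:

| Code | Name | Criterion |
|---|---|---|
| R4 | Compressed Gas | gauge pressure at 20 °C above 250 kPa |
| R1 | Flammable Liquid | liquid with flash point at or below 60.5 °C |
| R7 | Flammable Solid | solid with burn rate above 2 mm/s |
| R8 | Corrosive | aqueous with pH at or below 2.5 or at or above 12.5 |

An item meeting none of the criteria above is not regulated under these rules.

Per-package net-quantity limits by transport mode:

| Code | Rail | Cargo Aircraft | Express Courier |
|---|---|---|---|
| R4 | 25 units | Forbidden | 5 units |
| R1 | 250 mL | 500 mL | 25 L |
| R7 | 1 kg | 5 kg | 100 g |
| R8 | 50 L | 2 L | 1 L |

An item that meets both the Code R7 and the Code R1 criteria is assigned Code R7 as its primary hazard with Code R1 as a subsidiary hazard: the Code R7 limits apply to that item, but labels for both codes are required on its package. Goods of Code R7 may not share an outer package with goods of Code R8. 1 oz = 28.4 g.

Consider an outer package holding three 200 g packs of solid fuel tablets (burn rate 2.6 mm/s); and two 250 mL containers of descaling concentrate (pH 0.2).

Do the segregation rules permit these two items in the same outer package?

No

The solid fuel tablets have burn rate 2.6 mm/s, which is > 2 mm/s, so they are Code R7 (Flammable Solid).
pH 0.2 meets the Code R8 criterion (Corrosive), so the descaling concentrate is Code R8.
Code R7 and Code R8 may not share an outer package.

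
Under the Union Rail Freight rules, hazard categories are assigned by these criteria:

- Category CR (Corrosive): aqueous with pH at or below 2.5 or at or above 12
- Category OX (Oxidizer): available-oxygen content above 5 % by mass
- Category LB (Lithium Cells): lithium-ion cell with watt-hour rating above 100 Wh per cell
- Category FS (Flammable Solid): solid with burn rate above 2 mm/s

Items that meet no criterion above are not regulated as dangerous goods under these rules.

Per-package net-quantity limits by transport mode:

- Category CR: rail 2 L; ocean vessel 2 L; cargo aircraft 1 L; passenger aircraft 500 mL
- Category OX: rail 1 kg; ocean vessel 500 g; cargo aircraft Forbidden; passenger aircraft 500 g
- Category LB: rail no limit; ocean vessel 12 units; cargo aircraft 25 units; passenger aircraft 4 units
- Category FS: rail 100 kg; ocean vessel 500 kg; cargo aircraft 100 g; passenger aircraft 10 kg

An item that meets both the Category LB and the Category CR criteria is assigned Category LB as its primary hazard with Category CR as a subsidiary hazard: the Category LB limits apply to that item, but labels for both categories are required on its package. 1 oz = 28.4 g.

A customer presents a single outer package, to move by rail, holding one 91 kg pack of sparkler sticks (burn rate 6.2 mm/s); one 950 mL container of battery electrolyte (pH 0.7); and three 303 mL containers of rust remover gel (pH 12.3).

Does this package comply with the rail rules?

Sparkler sticks: burn rate 6.2 mm/s > 2 mm/s → Category FS (Flammable Solid).
The battery electrolyte has pH 0.7, which is ≤ 2.5, so it is Category CR (Corrosive).
pH 12.3 meets the Category CR criterion (Corrosive), so the rust remover gel is Category CR.
Category CR net quantity: 950 mL + (three 303 mL containers = 909 mL) = 1.859 L.
1.859 L ≤ 2 L (rail limit, Category CR) — within limit.
Category FS quantity: 91 kg.
91 kg is within the rail limit of 100 kg for Category FS.
Every hazard category is within its rail limit and no segregation rule is violated.

Yes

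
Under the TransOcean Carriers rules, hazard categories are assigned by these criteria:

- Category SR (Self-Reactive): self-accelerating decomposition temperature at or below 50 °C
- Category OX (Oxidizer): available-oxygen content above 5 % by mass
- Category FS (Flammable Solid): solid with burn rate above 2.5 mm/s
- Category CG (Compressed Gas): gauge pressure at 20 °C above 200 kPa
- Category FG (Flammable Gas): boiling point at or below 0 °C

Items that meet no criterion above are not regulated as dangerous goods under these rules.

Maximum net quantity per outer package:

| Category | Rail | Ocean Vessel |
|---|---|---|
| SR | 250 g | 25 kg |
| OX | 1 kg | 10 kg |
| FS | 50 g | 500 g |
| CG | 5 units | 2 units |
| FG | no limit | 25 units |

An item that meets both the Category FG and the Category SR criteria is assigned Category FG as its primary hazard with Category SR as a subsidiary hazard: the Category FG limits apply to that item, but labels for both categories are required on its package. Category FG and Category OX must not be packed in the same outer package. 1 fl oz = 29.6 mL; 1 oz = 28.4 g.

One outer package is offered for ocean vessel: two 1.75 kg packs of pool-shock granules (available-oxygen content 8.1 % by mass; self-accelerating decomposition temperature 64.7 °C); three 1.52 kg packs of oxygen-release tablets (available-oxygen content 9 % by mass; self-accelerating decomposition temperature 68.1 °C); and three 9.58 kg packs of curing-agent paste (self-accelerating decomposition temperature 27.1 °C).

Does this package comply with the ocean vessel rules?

The pool-shock granules have available-oxygen content 8.1 % by mass, which is > 5 % by mass, so they are Category OX (Oxidizer).
With available-oxygen content 9 % by mass (> 5 % by mass), the oxygen-release tablets fall in Category OX.
The curing-agent paste has self-accelerating decomposition temperature 27.1 °C, which is ≤ 50 °C, so it is Category SR (Self-Reactive).
Category OX net quantity: (two 1.75 kg packs = 3.5 kg) + (three 1.52 kg packs = 4.56 kg) = 8.06 kg.
That is within the Category OX ocean vessel limit of 10 kg.
Category SR quantity: three 9.58 kg packs = 28.74 kg.
That exceeds the Category SR ocean vessel limit of 25 kg.
The segregation rule (Category FG with Category OX) does not apply to Category OX with Category SR.

No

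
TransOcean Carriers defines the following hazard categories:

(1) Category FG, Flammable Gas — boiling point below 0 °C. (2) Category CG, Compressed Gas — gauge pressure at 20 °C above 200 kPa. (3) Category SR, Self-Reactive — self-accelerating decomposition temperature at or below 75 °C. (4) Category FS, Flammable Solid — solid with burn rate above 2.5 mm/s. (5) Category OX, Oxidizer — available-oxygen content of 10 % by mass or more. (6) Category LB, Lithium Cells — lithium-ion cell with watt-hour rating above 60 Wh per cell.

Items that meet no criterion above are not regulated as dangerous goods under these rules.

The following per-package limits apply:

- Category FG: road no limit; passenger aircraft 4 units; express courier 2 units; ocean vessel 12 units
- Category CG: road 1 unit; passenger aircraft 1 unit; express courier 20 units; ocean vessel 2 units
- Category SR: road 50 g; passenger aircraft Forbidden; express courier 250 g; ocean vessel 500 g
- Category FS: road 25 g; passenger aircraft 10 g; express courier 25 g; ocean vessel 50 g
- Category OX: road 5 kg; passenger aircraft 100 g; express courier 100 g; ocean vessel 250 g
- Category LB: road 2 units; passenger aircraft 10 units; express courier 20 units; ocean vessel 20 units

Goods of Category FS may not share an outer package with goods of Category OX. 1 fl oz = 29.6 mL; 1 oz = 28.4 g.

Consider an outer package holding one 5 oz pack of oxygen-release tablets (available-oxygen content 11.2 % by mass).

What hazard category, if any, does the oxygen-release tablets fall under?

With available-oxygen content 11.2 % by mass (≥ 10 % by mass), the oxygen-release tablets fall in Category OX.

Category OX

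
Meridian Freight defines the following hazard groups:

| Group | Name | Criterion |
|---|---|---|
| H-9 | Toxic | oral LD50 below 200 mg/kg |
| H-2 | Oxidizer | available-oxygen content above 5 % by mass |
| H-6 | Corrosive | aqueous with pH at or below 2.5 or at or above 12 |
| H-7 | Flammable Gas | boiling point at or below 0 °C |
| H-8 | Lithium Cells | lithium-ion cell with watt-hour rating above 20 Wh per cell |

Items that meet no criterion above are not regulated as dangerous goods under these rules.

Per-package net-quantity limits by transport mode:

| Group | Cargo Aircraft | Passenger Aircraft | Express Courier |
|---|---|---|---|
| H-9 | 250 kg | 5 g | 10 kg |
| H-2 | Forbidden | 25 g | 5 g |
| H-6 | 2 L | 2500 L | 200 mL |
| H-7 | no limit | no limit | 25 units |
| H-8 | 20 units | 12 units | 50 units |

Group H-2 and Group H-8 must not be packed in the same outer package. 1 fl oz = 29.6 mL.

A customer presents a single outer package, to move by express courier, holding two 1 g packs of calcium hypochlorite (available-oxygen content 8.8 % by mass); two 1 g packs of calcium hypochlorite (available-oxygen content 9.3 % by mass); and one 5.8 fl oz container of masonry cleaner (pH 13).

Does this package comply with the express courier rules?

With available-oxygen content 8.8 % by mass (> 5 % by mass), the calcium hypochlorite falls in Group H-2.
The calcium hypochlorite has available-oxygen content 9.3 % by mass, which is > 5 % by mass, so it is Group H-2 (Oxidizer).
Masonry cleaner: pH 13 ≥ 12 → Group H-6 (Corrosive).
Total Group H-2: (two 1 g packs = 2 g) + (two 1 g packs = 2 g) = 4 g.
4 g ≤ 5 g (express courier limit, Group H-2) — within limit.
Group H-6 quantity: one 5.8 fl oz container = 171.68 mL.
171.68 mL is within the express courier limit of 200 mL for Group H-6.
The segregation rule (Group H-2 with Group H-8) does not apply to Group H-2 with Group H-6.
Every hazard group is within its express courier limit and no segregation rule is violated.

Yes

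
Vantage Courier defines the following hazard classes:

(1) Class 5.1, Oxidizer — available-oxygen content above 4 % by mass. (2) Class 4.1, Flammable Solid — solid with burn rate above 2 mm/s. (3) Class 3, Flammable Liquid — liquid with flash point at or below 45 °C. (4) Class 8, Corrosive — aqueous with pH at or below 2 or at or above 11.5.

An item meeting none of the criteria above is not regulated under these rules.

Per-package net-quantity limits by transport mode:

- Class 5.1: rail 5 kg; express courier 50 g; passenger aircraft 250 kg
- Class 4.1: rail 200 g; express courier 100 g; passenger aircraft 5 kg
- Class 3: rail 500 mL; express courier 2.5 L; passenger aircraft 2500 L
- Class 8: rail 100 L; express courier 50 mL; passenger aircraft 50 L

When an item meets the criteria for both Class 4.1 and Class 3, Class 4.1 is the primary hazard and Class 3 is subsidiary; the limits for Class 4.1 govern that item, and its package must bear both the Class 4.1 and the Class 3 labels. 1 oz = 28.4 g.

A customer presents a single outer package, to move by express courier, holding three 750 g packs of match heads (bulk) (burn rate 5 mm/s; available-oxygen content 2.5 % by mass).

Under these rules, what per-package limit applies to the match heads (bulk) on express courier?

Match heads (bulk): burn rate 5 mm/s > 2 mm/s → Class 4.1 (Flammable Solid).
The express courier limit for Class 4.1 is 100 g.

100 g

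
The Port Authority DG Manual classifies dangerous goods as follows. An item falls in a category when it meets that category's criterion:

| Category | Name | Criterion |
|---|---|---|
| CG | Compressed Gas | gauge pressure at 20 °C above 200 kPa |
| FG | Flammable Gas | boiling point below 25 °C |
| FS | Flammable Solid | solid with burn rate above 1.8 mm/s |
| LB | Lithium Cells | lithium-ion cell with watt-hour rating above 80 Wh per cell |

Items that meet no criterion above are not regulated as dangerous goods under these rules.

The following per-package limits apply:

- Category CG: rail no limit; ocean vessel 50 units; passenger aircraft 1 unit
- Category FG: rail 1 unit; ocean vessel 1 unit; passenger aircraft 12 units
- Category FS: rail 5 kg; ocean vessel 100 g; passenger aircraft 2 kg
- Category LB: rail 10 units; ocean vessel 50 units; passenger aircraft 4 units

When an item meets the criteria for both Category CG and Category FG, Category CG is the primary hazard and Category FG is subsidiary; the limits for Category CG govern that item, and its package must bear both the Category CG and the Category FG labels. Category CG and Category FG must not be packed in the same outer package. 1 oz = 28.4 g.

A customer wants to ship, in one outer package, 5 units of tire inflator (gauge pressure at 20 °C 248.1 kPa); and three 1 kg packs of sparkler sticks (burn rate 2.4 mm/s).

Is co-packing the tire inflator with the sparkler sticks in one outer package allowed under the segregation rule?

The tire inflator has gauge pressure at 20 °C 248.1 kPa, which is > 200 kPa, so it is Category CG (Compressed Gas).
The sparkler sticks have burn rate 2.4 mm/s, which is > 1.8 mm/s, so they are Category FS (Flammable Solid).
No segregation rule bars Category CG with Category FS.

Yes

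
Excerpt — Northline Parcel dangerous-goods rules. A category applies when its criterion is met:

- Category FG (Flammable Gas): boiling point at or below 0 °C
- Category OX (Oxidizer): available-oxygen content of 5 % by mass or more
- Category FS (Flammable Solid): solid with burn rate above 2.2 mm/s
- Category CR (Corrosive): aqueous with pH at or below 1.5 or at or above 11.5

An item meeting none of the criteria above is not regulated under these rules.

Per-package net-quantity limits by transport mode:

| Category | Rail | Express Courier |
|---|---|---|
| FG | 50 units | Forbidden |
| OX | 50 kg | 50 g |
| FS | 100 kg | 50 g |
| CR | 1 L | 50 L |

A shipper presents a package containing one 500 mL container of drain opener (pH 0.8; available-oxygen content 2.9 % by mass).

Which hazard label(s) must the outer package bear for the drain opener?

With pH 0.8 (≤ 1.5), the drain opener falls in Category CR.
Only the Category CR label is required.

Category CR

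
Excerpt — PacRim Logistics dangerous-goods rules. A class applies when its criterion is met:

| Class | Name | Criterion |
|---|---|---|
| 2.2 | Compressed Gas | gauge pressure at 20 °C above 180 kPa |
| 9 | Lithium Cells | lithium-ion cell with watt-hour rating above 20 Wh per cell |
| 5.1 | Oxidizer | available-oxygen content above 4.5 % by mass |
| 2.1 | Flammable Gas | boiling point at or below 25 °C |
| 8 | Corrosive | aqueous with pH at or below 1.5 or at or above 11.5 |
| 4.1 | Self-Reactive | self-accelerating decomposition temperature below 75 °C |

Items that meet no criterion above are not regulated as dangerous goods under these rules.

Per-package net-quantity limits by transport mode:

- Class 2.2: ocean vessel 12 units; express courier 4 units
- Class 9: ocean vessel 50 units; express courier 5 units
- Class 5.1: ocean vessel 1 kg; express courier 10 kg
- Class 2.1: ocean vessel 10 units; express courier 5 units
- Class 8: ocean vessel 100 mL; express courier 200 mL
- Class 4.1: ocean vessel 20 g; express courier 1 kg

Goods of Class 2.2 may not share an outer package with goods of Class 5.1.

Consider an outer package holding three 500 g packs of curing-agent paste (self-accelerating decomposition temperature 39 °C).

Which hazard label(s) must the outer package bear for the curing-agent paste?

Class 4.1

With self-accelerating decomposition temperature 39 °C (< 75 °C), the curing-agent paste falls in Class 4.1.
Only the Class 4.1 label is required.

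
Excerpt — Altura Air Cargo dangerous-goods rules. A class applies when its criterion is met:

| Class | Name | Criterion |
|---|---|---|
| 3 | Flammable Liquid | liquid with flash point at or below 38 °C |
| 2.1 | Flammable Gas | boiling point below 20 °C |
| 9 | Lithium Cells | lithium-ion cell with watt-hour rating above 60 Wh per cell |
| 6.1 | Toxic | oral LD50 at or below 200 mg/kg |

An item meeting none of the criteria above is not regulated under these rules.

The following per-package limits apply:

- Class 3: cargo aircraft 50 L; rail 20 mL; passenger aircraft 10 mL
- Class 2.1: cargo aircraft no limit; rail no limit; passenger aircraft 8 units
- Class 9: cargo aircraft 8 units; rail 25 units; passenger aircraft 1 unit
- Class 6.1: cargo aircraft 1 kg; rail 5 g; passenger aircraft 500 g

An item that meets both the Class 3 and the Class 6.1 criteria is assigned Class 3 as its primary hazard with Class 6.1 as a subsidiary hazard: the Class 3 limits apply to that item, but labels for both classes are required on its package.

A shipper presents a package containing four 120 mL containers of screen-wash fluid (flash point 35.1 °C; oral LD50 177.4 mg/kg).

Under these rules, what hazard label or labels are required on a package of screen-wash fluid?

Class 3 and 6.1

Flash point 35.1 °C meets the Class 3 criterion (Flammable Liquid), so the screen-wash fluid is Class 3.
Oral LD50 177.4 mg/kg meets the Class 6.1 criterion (Toxic), so the screen-wash fluid is Class 6.1.
By the precedence rule Class 3 is primary and Class 6.1 is subsidiary, and that rule requires both labels on the package.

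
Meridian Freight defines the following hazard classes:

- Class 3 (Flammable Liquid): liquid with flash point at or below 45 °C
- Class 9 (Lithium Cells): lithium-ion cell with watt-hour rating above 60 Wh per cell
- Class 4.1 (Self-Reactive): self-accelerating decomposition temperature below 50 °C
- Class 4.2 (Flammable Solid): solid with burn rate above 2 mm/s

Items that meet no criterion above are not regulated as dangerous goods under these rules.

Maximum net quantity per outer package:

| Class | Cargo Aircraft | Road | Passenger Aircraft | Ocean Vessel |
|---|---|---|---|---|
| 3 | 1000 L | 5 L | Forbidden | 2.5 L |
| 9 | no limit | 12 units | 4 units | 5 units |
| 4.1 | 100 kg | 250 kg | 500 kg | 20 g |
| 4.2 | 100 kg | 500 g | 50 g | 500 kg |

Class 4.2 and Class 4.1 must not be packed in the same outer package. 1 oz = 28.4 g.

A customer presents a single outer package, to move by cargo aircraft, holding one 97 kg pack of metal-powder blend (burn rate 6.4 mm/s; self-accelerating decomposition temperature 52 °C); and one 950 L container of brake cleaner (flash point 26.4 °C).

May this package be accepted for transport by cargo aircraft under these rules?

Burn rate 6.4 mm/s meets the Class 4.2 criterion (Flammable Solid), so the metal-powder blend is Class 4.2.
With flash point 26.4 °C (≤ 45 °C), the brake cleaner falls in Class 3.
Class 4.2 quantity: 97 kg.
That is within the Class 4.2 cargo aircraft limit of 100 kg.
Class 3 quantity: 950 L.
950 L ≤ 1000 L (cargo aircraft limit, Class 3) — within limit.
The segregation rule (Class 4.2 with Class 4.1) does not apply to Class 4.2 with Class 3.
Every hazard class is within its cargo aircraft limit and no segregation rule is violated.

Yes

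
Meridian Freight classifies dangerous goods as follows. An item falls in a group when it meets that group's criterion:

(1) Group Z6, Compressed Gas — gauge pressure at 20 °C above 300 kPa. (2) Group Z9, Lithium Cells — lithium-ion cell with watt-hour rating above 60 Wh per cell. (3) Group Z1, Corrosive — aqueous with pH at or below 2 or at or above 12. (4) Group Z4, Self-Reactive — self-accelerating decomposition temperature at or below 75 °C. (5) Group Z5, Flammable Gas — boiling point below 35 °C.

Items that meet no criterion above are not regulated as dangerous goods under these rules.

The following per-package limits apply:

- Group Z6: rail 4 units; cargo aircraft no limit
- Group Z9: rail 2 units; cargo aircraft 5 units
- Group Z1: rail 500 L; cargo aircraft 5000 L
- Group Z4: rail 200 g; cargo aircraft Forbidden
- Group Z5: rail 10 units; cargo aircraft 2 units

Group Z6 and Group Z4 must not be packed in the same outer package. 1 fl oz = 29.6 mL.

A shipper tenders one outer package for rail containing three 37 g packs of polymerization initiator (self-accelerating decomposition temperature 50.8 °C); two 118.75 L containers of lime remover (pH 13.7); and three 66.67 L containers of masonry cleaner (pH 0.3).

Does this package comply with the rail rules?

Self-accelerating decomposition temperature 50.8 °C meets the Group Z4 criterion (Self-Reactive), so the polymerization initiator is Group Z4.
pH 13.7 meets the Group Z1 criterion (Corrosive), so the lime remover is Group Z1.
pH 0.3 meets the Group Z1 criterion (Corrosive), so the masonry cleaner is Group Z1.
Group Z1 net quantity: (two 118.75 L containers = 237.5 L) + (three 66.67 L containers = 200.01 L) = 437.51 L.
437.51 L is within the rail limit of 500 L for Group Z1.
Group Z4 quantity: three 37 g packs = 111 g.
111 g ≤ 200 g (rail limit, Group Z4) — within limit.
The segregation rule (Group Z6 with Group Z4) does not apply to Group Z1 with Group Z4.
Every hazard group is within its rail limit and no segregation rule is violated.

Yes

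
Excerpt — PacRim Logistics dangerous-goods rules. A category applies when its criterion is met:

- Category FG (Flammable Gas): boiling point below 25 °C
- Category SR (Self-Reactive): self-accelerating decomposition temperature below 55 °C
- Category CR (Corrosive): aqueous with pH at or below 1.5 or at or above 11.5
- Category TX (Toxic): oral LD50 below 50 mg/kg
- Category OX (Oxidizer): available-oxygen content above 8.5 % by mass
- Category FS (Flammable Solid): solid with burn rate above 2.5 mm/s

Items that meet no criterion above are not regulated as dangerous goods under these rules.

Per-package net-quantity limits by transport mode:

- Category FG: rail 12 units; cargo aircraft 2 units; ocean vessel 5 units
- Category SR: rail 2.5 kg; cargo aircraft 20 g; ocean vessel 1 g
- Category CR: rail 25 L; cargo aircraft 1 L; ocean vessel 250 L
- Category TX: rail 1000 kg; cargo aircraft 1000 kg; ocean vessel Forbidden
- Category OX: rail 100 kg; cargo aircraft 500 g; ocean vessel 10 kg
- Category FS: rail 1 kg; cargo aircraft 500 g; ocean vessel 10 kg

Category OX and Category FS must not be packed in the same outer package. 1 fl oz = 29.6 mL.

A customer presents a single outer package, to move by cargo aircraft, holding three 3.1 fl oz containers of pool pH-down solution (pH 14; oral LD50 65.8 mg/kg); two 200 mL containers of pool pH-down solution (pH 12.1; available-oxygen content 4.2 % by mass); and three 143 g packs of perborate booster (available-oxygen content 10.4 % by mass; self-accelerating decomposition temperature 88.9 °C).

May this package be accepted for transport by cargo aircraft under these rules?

Yes

With pH 14 (≥ 11.5), the pool pH-down solution falls in Category CR.
pH 12.1 meets the Category CR criterion (Corrosive), so the pool pH-down solution is Category CR.
The perborate booster has available-oxygen content 10.4 % by mass, which is > 8.5 % by mass, so it is Category OX (Oxidizer).
Category OX quantity: three 143 g packs = 429 g.
429 g ≤ 500 g (cargo aircraft limit, Category OX) — within limit.
Total Category CR: (three 3.1 fl oz containers = 275.28 mL) + (two 200 mL containers = 400 mL) = 675.28 mL.
That is within the Category CR cargo aircraft limit of 1 L.
The segregation rule (Category OX with Category FS) does not apply to Category OX with Category CR.
Every hazard category is within its cargo aircraft limit and no segregation rule is violated.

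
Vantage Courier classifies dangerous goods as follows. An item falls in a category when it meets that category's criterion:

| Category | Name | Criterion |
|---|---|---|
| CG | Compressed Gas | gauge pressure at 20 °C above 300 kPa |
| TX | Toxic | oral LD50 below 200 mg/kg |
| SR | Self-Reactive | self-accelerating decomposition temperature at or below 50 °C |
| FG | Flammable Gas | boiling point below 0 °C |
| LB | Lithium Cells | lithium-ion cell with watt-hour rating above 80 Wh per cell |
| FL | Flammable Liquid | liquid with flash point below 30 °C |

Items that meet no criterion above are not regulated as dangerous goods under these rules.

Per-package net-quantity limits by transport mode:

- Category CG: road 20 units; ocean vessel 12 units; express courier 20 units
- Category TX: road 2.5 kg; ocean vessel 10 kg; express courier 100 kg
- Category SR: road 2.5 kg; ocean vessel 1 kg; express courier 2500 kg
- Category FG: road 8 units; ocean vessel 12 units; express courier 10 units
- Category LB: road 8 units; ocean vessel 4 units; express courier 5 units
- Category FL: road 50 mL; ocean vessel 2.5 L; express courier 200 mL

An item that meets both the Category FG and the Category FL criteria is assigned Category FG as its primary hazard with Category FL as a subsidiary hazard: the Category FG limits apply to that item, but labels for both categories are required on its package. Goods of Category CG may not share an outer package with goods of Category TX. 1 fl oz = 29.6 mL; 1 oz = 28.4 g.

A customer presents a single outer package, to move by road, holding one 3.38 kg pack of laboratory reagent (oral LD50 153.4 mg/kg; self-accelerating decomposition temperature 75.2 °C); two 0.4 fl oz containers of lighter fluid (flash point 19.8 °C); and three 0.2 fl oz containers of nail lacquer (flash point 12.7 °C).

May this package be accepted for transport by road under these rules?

Laboratory reagent: oral LD50 153.4 mg/kg < 200 mg/kg → Category TX (Toxic).
Flash point 19.8 °C meets the Category FL criterion (Flammable Liquid), so the lighter fluid is Category FL.
With flash point 12.7 °C (< 30 °C), the nail lacquer falls in Category FL.
Total Category FL: (two 0.4 fl oz containers = 23.68 mL) + (three 0.2 fl oz containers = 17.76 mL) = 41.44 mL.
41.44 mL is within the road limit of 50 mL for Category FL.
Category TX quantity: 3.38 kg.
3.38 kg > 2.5 kg (road limit, Category TX) — over the limit.
The segregation rule (Category CG with Category TX) does not apply to Category FL with Category TX.

No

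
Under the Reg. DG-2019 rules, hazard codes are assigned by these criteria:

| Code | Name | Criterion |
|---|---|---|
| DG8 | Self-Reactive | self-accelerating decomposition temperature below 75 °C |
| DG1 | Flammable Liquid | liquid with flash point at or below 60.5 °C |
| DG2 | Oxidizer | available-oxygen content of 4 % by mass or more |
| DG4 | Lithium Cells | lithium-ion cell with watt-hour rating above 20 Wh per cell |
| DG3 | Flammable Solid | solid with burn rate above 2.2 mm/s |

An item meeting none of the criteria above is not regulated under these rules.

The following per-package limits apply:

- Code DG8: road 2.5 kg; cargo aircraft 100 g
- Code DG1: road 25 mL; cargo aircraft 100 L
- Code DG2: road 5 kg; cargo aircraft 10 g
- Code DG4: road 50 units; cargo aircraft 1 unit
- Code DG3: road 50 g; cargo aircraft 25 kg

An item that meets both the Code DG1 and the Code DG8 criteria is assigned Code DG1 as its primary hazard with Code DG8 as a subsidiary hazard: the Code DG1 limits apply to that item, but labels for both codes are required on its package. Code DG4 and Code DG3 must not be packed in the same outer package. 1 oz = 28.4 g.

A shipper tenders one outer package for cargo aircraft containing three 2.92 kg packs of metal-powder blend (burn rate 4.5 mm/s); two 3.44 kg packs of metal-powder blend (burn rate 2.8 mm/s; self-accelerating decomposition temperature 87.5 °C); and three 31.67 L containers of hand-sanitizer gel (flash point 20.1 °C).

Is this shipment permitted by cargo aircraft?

Yes

Metal-powder blend: burn rate 4.5 mm/s > 2.2 mm/s → Code DG3 (Flammable Solid).
With burn rate 2.8 mm/s (> 2.2 mm/s), the metal-powder blend falls in Code DG3.
The hand-sanitizer gel has flash point 20.1 °C, which is ≤ 60.5 °C, so it is Code DG1 (Flammable Liquid).
Total Code DG3: (three 2.92 kg packs = 8.76 kg) + (two 3.44 kg packs = 6.88 kg) = 15.64 kg.
15.64 kg is within the cargo aircraft limit of 25 kg for Code DG3.
Code DG1 quantity: three 31.67 L containers = 95.01 L.
95.01 L ≤ 100 L (cargo aircraft limit, Code DG1) — within limit.
The segregation rule (Code DG4 with Code DG3) does not apply to Code DG3 with Code DG1.
Every hazard code is within its cargo aircraft limit and no segregation rule is violated.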